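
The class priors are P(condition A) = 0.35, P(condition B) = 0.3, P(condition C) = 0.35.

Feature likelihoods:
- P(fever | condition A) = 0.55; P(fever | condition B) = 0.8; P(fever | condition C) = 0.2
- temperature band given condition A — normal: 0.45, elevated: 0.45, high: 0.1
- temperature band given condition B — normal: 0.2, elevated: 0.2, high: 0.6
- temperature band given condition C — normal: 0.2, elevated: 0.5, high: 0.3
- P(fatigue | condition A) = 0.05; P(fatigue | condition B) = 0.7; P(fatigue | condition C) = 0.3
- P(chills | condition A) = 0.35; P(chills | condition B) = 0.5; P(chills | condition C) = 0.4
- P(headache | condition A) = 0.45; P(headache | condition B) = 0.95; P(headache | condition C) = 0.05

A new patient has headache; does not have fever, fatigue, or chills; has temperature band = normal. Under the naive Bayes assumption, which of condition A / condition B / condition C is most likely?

condition A: 0.35 × (1−0.55) × 0.45 × (1−0.05) × (1−0.35) × 0.45 = 0.019694390625
condition B: 0.3 × (1−0.8) × 0.2 × (1−0.7) × (1−0.5) × 0.95 = 0.00171
condition C: 0.35 × (1−0.2) × 0.2 × (1−0.3) × (1−0.4) × 0.05 = 0.001176
Highest score → condition A.

condition A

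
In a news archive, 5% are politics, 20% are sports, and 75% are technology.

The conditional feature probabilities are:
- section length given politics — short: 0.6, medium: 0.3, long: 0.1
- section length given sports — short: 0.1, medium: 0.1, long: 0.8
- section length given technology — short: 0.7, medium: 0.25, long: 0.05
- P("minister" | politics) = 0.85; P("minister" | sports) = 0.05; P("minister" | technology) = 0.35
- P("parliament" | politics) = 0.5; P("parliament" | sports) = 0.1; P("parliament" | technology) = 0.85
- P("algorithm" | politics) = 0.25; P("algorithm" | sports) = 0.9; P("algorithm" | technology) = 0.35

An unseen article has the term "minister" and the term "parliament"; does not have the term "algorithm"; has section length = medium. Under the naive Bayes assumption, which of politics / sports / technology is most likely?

politics: 0.05 × 0.3 × 0.85 × 0.5 × (1−0.25) = 0.00478125
sports: 0.2 × 0.1 × 0.05 × 0.1 × (1−0.9) = 0.00001
technology: 0.75 × 0.25 × 0.35 × 0.85 × (1−0.35) = 0.0362578125
Highest score → technology.

technology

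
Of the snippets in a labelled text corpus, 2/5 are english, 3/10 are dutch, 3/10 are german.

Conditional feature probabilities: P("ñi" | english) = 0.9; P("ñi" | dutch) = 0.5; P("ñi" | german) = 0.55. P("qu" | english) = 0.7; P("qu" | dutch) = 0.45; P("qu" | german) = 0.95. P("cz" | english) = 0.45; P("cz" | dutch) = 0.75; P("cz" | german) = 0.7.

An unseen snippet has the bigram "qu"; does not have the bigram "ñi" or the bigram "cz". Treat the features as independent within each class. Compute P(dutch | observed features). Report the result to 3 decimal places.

0.239

english: 0.4 × (1−0.9) × 0.7 × (1−0.45) = 0.0154
dutch: 0.3 × (1−0.5) × 0.45 × (1−0.75) = 0.016875
german: 0.3 × (1−0.55) × 0.95 × (1−0.7) = 0.038475
P(dutch | x) = 0.016875 / 0.07075 ≈ 0.239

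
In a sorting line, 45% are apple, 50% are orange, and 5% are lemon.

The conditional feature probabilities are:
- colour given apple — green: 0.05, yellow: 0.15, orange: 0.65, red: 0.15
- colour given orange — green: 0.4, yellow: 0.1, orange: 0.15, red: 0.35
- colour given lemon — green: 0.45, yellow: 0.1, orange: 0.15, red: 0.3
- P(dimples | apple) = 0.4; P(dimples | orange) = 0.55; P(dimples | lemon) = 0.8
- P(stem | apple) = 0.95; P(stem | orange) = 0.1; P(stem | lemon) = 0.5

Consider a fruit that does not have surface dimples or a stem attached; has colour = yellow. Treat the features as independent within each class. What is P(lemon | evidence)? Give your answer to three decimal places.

0.022

apple: 0.45 × 0.15 × (1−0.4) × (1−0.95) = 0.002025
orange: 0.5 × 0.1 × (1−0.55) × (1−0.1) = 0.02025
lemon: 0.05 × 0.1 × (1−0.8) × (1−0.5) = 0.0005
P(lemon | x) = 0.0005 / 0.022775 ≈ 0.022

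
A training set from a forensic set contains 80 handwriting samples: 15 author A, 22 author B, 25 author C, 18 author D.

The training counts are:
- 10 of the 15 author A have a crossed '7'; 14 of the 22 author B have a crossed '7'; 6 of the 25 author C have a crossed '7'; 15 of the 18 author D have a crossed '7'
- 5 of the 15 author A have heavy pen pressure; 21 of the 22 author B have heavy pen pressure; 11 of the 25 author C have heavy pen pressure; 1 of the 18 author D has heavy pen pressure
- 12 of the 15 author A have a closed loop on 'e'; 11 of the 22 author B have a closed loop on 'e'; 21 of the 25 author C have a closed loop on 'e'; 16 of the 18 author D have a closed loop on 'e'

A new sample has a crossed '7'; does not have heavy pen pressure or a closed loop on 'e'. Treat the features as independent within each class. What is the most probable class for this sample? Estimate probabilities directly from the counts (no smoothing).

author A: (15/80) × (10/15) × (10/15) × (3/15) ≈ 0.0166667
author B: (22/80) × (14/22) × (1/22) × (11/22) ≈ 0.00397727
author C: (25/80) × (6/25) × (14/25) × (4/25) = 0.00672
author D: (18/80) × (15/18) × (17/18) × (2/18) ≈ 0.0196759
Highest score → author D.

author D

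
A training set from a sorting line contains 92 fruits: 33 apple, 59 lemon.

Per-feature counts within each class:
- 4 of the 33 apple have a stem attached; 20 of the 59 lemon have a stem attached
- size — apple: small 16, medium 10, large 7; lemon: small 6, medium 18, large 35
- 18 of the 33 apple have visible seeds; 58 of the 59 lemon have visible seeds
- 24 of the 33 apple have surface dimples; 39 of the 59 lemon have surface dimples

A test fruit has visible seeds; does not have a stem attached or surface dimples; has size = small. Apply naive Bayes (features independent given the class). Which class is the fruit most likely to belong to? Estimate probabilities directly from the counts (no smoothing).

apple: (33/92) × (29/33) × (16/33) × (18/33) × (9/33) ≈ 0.0227354
lemon: (59/92) × (39/59) × (6/59) × (58/59) × (20/59) ≈ 0.0143658
Highest score → apple.

apple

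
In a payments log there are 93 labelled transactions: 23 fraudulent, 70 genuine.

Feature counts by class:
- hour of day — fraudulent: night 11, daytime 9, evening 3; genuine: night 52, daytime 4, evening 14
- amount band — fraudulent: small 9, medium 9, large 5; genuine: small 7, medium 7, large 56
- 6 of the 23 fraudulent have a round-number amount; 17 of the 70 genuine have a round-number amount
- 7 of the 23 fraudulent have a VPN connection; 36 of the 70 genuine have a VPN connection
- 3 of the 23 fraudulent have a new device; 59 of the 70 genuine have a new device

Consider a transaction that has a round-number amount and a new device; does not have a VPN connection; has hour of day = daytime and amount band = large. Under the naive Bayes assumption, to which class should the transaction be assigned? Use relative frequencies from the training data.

genuine

fraudulent: (23/93) × (9/23) × (5/23) × (6/23) × (16/23) × (3/23) ≈ 0.000497979
genuine: (70/93) × (4/70) × (56/70) × (17/70) × (34/70) × (59/70) ≈ 0.003421
Highest score → genuine.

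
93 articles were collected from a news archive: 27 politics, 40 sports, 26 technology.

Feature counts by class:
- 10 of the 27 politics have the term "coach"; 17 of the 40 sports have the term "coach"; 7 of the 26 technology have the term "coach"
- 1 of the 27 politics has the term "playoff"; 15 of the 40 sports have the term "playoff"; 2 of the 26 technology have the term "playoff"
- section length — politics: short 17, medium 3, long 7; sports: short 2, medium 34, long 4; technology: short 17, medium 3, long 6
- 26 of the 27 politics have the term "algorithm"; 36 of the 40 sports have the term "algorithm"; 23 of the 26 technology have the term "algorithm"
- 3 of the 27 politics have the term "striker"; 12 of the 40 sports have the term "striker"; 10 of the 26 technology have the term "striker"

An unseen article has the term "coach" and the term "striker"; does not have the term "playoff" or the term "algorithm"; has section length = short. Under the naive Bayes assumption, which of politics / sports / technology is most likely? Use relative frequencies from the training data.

politics: (27/93) × (10/27) × (26/27) × (17/27) × (1/27) × (3/27) ≈ 0.000268291
sports: (40/93) × (17/40) × (25/40) × (2/40) × (4/40) × (12/40) ≈ 0.000171371
technology: (26/93) × (7/26) × (24/26) × (17/26) × (3/26) × (10/26) ≈ 0.00201606
Highest score → technology.

technology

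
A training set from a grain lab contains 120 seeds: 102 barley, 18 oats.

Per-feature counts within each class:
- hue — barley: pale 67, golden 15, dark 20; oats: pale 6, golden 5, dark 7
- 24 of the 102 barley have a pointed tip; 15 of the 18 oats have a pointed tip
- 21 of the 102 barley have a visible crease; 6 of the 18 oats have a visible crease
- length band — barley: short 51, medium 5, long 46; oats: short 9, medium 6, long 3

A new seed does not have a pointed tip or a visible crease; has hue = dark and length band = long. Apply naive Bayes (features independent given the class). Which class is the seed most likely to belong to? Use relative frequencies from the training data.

barley: (102/120) × (20/102) × (78/102) × (81/102) × (46/102) ≈ 0.0456442
oats: (18/120) × (7/18) × (3/18) × (12/18) × (3/18) ≈ 0.00108025
Highest score → barley.

barley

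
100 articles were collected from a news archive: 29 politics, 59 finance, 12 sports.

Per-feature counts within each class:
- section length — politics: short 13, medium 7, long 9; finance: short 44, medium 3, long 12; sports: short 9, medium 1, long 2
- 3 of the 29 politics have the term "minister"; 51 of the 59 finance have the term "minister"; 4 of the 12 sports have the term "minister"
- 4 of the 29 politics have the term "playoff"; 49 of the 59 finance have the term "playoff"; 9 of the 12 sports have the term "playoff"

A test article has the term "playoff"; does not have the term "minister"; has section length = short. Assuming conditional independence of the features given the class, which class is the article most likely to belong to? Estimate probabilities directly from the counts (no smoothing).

finance

politics: (29/100) × (13/29) × (26/29) × (4/29) ≈ 0.0160761
finance: (59/100) × (44/59) × (8/59) × (49/59) ≈ 0.049549
sports: (12/100) × (9/12) × (8/12) × (9/12) = 0.045
Highest score → finance.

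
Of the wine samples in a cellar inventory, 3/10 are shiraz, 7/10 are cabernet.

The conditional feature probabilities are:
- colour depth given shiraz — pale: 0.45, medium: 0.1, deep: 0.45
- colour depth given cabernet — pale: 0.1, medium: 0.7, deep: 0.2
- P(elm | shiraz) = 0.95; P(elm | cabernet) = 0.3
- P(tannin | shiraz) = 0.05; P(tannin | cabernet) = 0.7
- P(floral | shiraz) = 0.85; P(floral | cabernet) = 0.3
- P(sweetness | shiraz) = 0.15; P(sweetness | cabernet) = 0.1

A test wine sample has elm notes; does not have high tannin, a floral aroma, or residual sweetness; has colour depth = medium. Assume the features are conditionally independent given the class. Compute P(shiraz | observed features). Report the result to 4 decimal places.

shiraz: 0.3 × 0.1 × 0.95 × (1−0.05) × (1−0.85) × (1−0.15) = 0.0034520625
cabernet: 0.7 × 0.7 × 0.3 × (1−0.7) × (1−0.3) × (1−0.1) = 0.027783
P(shiraz | x) = 0.0034520625 / 0.0312350625 ≈ 0.1105

0.1105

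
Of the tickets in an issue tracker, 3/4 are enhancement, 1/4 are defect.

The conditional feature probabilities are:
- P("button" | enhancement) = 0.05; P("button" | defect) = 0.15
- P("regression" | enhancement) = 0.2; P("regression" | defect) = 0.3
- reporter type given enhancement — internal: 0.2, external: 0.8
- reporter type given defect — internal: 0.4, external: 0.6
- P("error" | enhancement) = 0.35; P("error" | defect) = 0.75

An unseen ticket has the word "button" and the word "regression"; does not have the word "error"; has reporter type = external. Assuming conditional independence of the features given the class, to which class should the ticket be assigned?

enhancement

enhancement: 0.75 × 0.05 × 0.2 × 0.8 × (1−0.35) = 0.0039
defect: 0.25 × 0.15 × 0.3 × 0.6 × (1−0.75) = 0.0016875
Highest score → enhancement.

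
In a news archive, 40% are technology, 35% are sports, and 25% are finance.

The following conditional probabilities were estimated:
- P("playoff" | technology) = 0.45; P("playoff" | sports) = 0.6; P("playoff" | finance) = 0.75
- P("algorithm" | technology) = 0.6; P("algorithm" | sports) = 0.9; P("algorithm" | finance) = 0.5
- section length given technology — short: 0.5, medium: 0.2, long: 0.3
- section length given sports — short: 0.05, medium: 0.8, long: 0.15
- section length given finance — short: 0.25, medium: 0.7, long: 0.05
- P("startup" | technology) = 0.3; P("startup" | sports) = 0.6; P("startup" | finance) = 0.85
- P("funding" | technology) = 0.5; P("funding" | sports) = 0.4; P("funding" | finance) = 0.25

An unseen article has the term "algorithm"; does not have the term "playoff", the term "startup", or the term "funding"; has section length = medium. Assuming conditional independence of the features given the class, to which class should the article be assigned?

technology: 0.4 × (1−0.45) × 0.6 × 0.2 × (1−0.3) × (1−0.5) = 0.00924
sports: 0.35 × (1−0.6) × 0.9 × 0.8 × (1−0.6) × (1−0.4) = 0.024192
finance: 0.25 × (1−0.75) × 0.5 × 0.7 × (1−0.85) × (1−0.25) = 0.0024609375
Highest score → sports.

sports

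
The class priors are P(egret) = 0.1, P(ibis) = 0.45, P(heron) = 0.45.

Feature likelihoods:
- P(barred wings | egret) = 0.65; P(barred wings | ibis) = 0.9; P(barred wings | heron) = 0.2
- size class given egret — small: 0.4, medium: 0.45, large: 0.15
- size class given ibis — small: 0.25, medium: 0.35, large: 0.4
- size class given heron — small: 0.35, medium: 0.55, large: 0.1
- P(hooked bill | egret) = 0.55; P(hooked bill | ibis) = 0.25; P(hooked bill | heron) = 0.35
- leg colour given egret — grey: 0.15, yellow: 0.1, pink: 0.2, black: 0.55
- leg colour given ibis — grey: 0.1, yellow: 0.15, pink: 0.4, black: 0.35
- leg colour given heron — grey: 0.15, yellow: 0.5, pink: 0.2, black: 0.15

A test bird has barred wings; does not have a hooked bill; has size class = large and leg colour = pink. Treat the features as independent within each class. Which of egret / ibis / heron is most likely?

egret: 0.1 × 0.65 × 0.15 × (1−0.55) × 0.2 = 0.0008775
ibis: 0.45 × 0.9 × 0.4 × (1−0.25) × 0.4 = 0.0486
heron: 0.45 × 0.2 × 0.1 × (1−0.35) × 0.2 = 0.00117
Highest score → ibis.

ibis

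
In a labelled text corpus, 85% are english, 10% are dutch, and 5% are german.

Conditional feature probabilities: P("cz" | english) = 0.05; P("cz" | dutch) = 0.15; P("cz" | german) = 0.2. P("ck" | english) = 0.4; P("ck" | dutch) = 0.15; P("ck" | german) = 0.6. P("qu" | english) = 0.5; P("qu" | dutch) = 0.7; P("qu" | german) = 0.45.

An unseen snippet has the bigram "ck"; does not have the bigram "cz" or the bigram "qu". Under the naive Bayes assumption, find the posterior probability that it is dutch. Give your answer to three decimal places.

0.021

english: 0.85 × (1−0.05) × 0.4 × (1−0.5) = 0.1615
dutch: 0.1 × (1−0.15) × 0.15 × (1−0.7) = 0.003825
german: 0.05 × (1−0.2) × 0.6 × (1−0.45) = 0.0132
P(dutch | x) = 0.003825 / 0.178525 ≈ 0.021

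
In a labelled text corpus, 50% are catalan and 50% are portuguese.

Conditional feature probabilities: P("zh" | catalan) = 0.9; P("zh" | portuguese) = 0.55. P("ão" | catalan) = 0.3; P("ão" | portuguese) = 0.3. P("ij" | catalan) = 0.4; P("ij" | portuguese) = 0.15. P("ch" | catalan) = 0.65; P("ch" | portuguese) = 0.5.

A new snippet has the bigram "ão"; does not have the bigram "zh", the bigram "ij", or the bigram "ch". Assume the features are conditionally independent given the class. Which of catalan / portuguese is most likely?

portuguese

catalan: 0.5 × (1−0.9) × 0.3 × (1−0.4) × (1−0.65) = 0.00315
portuguese: 0.5 × (1−0.55) × 0.3 × (1−0.15) × (1−0.5) = 0.0286875
Highest score → portuguese.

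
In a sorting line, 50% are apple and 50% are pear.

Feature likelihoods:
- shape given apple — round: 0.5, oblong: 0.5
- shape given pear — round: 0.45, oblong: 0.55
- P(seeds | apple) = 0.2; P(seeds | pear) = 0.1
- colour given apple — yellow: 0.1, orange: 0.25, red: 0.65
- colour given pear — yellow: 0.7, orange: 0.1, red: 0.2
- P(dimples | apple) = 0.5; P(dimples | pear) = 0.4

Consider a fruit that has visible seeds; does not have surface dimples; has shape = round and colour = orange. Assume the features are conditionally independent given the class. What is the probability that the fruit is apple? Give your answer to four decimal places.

0.8224

apple: 0.5 × 0.5 × 0.2 × 0.25 × (1−0.5) = 0.00625
pear: 0.5 × 0.45 × 0.1 × 0.1 × (1−0.4) = 0.00135
P(apple | x) = 0.00625 / 0.0076 ≈ 0.8224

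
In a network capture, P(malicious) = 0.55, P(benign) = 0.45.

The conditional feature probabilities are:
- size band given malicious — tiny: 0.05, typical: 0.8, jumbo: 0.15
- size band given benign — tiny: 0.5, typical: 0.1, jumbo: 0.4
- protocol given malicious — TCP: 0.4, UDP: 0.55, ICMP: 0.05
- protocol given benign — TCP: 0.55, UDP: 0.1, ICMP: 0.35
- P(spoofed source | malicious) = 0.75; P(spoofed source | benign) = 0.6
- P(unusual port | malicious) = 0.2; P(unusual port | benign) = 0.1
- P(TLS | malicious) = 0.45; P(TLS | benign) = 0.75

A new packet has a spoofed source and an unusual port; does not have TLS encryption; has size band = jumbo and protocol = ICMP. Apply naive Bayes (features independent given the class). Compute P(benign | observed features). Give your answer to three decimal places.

0.735

malicious: 0.55 × 0.15 × 0.05 × 0.75 × 0.2 × (1−0.45) = 0.0003403125
benign: 0.45 × 0.4 × 0.35 × 0.6 × 0.1 × (1−0.75) = 0.000945
P(benign | x) = 0.000945 / 0.0012853125 ≈ 0.735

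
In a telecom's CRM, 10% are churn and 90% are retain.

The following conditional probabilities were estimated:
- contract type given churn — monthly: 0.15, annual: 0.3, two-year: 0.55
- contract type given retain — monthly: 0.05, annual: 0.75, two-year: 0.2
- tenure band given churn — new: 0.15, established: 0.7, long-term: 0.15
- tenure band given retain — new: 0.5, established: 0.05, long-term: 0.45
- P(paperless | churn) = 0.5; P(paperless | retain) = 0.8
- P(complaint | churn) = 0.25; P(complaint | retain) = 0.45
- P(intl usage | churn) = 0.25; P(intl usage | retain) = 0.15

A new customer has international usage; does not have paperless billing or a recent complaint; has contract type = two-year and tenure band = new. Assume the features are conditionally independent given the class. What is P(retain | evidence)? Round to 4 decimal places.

0.6575

churn: 0.1 × 0.55 × 0.15 × (1−0.5) × (1−0.25) × 0.25 = 0.0007734375
retain: 0.9 × 0.2 × 0.5 × (1−0.8) × (1−0.45) × 0.15 = 0.001485
P(retain | x) = 0.001485 / 0.0022584375 ≈ 0.6575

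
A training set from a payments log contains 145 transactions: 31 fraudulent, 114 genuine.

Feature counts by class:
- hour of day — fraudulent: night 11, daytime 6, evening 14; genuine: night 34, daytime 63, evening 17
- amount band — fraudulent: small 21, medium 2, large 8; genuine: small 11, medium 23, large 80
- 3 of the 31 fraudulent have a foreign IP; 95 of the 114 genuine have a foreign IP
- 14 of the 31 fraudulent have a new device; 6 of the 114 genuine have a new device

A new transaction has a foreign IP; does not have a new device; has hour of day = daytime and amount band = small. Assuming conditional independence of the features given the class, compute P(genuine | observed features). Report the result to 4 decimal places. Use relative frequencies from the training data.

0.9570

fraudulent: (31/145) × (6/31) × (21/31) × (3/31) × (17/31) ≈ 0.00148761
genuine: (114/145) × (63/114) × (11/114) × (95/114) × (108/114) ≈ 0.0330977
P(genuine | x) = 0.0330977 / 0.03458531 ≈ 0.9570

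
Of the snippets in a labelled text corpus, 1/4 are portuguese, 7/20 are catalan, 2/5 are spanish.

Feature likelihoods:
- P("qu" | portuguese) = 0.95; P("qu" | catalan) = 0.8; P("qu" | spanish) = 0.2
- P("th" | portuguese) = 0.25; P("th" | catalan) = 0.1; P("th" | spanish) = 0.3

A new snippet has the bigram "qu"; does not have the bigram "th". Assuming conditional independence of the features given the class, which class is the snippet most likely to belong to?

catalan

portuguese: 0.25 × 0.95 × (1−0.25) = 0.178125
catalan: 0.35 × 0.8 × (1−0.1) = 0.252
spanish: 0.4 × 0.2 × (1−0.3) = 0.056
Highest score → catalan.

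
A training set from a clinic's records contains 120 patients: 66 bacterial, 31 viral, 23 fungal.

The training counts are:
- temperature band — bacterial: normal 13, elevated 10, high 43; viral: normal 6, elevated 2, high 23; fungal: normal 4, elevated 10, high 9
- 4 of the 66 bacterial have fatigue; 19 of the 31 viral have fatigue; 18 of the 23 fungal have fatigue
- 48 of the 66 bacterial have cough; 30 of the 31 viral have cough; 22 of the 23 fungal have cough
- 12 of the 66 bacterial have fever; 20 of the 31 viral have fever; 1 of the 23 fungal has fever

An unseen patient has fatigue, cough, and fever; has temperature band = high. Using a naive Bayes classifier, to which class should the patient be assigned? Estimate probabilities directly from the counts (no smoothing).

viral

bacterial: (66/120) × (43/66) × (4/66) × (48/66) × (12/66) ≈ 0.00287169
viral: (31/120) × (23/31) × (19/31) × (30/31) × (20/31) ≈ 0.0733443
fungal: (23/120) × (9/23) × (18/23) × (22/23) × (1/23) ≈ 0.00244103
Highest score → viral.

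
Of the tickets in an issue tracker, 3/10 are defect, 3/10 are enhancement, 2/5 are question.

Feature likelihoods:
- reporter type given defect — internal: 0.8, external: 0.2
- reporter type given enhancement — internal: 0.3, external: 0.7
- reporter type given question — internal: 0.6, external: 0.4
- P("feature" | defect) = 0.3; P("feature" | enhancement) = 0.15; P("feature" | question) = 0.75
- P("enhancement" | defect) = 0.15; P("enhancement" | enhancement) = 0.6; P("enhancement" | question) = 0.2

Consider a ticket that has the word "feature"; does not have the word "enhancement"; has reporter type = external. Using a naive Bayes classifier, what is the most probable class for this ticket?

question

defect: 0.3 × 0.2 × 0.3 × (1−0.15) = 0.0153
enhancement: 0.3 × 0.7 × 0.15 × (1−0.6) = 0.0126
question: 0.4 × 0.4 × 0.75 × (1−0.2) = 0.096
Highest score → question.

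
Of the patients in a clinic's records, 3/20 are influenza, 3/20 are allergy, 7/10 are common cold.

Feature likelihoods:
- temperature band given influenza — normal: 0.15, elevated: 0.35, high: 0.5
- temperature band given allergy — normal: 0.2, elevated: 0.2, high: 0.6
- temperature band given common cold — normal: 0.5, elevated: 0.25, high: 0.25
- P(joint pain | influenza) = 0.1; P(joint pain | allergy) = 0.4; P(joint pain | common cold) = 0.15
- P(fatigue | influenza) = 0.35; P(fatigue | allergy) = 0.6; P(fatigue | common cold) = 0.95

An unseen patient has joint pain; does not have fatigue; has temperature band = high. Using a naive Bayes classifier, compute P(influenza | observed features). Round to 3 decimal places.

0.237

influenza: 0.15 × 0.5 × 0.1 × (1−0.35) = 0.004875
allergy: 0.15 × 0.6 × 0.4 × (1−0.6) = 0.0144
common cold: 0.7 × 0.25 × 0.15 × (1−0.95) = 0.0013125
P(influenza | x) = 0.004875 / 0.0205875 ≈ 0.237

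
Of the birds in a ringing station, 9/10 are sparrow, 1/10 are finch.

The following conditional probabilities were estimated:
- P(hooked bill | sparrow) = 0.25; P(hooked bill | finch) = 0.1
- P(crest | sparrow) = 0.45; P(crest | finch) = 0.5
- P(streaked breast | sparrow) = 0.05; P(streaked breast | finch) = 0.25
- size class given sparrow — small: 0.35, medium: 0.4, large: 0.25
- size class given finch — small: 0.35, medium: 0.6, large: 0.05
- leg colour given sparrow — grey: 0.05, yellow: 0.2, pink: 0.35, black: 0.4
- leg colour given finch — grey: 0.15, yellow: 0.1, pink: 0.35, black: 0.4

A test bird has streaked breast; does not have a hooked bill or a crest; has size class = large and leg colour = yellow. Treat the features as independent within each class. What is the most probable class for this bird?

sparrow: 0.9 × (1−0.25) × (1−0.45) × 0.05 × 0.25 × 0.2 = 0.000928125
finch: 0.1 × (1−0.1) × (1−0.5) × 0.25 × 0.05 × 0.1 = 0.00005625
Highest score → sparrow.

sparrow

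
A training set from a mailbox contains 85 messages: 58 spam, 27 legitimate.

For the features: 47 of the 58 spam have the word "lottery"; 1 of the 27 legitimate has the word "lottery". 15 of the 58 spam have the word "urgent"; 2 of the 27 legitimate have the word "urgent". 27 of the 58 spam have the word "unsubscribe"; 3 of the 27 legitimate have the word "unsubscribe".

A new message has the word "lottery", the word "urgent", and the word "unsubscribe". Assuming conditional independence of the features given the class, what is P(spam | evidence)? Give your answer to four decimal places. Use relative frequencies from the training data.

spam: (58/85) × (47/58) × (15/58) × (27/58) ≈ 0.0665699
legitimate: (27/85) × (1/27) × (2/27) × (3/27) ≈ 0.0000968289
P(spam | x) = 0.0665699 / 0.0666667289 ≈ 0.9985

0.9985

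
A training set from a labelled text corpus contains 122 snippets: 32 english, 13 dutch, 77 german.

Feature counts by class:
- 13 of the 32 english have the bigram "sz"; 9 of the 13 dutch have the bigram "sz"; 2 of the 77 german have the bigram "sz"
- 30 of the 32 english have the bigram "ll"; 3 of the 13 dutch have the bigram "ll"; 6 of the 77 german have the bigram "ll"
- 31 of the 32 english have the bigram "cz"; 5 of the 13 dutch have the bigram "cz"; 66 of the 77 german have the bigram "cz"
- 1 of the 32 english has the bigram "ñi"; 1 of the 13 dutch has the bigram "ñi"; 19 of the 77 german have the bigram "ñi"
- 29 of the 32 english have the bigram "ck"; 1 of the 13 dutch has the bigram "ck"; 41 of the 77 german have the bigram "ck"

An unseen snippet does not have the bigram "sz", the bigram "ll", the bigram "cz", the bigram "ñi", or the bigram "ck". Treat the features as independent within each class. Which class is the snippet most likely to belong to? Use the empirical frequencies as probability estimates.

english: (32/122) × (19/32) × (2/32) × (1/32) × (31/32) × (3/32) ≈ 0.0000276253
dutch: (13/122) × (4/13) × (10/13) × (8/13) × (12/13) × (12/13) ≈ 0.0132245
german: (77/122) × (75/77) × (71/77) × (11/77) × (58/77) × (36/77) ≈ 0.0285181
Highest score → german.

german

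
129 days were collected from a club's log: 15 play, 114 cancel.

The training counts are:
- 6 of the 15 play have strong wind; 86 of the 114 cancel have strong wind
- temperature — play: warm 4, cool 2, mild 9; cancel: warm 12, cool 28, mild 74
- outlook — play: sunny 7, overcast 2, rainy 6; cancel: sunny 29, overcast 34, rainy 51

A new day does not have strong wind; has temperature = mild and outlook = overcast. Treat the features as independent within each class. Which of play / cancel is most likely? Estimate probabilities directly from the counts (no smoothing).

play: (15/129) × (9/15) × (9/15) × (2/15) ≈ 0.0055814
cancel: (114/129) × (28/114) × (74/114) × (34/114) ≈ 0.0420213
Highest score → cancel.

cancel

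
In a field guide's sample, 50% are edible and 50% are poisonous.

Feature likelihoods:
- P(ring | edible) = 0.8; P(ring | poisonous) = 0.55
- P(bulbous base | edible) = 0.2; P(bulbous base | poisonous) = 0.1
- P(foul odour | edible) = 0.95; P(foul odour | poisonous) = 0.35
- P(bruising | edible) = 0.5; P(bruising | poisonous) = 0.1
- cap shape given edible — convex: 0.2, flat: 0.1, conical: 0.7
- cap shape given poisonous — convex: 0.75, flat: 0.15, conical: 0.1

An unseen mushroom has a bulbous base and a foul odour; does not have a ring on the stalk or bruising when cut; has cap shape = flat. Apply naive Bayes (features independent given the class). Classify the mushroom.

poisonous

edible: 0.5 × (1−0.8) × 0.2 × 0.95 × (1−0.5) × 0.1 = 0.00095
poisonous: 0.5 × (1−0.55) × 0.1 × 0.35 × (1−0.1) × 0.15 = 0.001063125
Highest score → poisonous.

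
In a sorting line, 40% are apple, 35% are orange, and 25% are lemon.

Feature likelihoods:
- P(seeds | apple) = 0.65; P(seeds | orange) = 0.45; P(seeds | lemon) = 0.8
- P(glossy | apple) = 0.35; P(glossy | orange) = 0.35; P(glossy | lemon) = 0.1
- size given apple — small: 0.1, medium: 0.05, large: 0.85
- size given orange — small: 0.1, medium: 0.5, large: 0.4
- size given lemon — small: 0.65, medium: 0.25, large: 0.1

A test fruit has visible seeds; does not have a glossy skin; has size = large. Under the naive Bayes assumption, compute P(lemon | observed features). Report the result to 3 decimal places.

0.089

apple: 0.4 × 0.65 × (1−0.35) × 0.85 = 0.14365
orange: 0.35 × 0.45 × (1−0.35) × 0.4 = 0.04095
lemon: 0.25 × 0.8 × (1−0.1) × 0.1 = 0.018
P(lemon | x) = 0.018 / 0.2026 ≈ 0.089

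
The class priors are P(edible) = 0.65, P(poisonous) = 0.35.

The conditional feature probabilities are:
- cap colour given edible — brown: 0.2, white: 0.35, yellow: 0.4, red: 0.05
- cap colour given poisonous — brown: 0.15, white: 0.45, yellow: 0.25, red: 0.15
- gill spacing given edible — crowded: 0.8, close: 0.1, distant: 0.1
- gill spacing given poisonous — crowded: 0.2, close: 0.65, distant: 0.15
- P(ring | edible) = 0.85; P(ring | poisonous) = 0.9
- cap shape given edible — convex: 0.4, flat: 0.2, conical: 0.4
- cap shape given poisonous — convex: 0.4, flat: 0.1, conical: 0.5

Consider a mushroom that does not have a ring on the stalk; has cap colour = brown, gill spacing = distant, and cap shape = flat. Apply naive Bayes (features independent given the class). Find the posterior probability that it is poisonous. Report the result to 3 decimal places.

0.168

edible: 0.65 × 0.2 × 0.1 × (1−0.85) × 0.2 = 0.00039
poisonous: 0.35 × 0.15 × 0.15 × (1−0.9) × 0.1 = 0.00007875
P(poisonous | x) = 0.00007875 / 0.00046875 ≈ 0.168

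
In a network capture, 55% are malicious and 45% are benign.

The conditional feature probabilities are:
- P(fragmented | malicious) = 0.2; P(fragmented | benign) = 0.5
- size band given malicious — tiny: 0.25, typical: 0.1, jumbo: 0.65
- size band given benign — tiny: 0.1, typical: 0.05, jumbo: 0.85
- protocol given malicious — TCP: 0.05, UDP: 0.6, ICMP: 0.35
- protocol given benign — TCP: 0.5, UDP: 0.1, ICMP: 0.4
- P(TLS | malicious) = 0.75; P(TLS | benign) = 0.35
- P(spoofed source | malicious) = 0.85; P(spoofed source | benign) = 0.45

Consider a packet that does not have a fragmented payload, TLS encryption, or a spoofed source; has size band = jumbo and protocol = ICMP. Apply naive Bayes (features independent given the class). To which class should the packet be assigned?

benign

malicious: 0.55 × (1−0.2) × 0.65 × 0.35 × (1−0.75) × (1−0.85) = 0.00375375
benign: 0.45 × (1−0.5) × 0.85 × 0.4 × (1−0.35) × (1−0.45) = 0.02734875
Highest score → benign.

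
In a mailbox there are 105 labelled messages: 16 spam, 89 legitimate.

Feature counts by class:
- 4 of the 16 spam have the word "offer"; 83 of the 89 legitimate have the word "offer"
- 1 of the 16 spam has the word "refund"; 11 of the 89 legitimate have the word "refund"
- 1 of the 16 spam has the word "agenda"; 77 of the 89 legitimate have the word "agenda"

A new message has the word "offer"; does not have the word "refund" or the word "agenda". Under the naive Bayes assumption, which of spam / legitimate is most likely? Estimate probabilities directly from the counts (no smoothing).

legitimate

spam: (16/105) × (4/16) × (15/16) × (15/16) ≈ 0.0334821
legitimate: (89/105) × (83/89) × (78/89) × (12/89) ≈ 0.0934081
Highest score → legitimate.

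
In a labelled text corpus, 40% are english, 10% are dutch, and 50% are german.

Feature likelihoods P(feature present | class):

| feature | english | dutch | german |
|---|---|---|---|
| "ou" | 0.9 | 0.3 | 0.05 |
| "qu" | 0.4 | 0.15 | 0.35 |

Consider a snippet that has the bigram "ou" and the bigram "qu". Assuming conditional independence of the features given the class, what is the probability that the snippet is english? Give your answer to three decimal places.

english: 0.4 × 0.9 × 0.4 = 0.144
dutch: 0.1 × 0.3 × 0.15 = 0.0045
german: 0.5 × 0.05 × 0.35 = 0.00875
P(english | x) = 0.144 / 0.15725 ≈ 0.916

0.916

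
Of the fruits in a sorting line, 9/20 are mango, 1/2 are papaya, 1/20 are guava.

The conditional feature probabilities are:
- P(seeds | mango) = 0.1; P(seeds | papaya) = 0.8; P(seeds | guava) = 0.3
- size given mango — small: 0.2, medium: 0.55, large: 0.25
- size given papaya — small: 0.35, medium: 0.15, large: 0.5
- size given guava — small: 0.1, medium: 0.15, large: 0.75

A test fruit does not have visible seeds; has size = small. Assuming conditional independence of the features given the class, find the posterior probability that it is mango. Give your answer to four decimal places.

mango: 0.45 × (1−0.1) × 0.2 = 0.081
papaya: 0.5 × (1−0.8) × 0.35 = 0.035
guava: 0.05 × (1−0.3) × 0.1 = 0.0035
P(mango | x) = 0.081 / 0.1195 ≈ 0.6778

0.6778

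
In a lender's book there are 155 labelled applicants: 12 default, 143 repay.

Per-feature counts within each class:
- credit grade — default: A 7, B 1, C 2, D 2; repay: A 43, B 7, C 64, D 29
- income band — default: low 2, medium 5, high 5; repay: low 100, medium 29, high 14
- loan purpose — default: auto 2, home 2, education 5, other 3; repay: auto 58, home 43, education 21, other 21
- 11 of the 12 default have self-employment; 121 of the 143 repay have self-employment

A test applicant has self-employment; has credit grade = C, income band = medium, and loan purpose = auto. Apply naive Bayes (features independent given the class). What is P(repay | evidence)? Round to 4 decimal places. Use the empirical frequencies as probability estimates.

default: (12/155) × (2/12) × (5/12) × (2/12) × (11/12) ≈ 0.000821386
repay: (143/155) × (64/143) × (29/143) × (58/143) × (121/143) ≈ 0.0287377
P(repay | x) = 0.0287377 / 0.029559086 ≈ 0.9722

0.9722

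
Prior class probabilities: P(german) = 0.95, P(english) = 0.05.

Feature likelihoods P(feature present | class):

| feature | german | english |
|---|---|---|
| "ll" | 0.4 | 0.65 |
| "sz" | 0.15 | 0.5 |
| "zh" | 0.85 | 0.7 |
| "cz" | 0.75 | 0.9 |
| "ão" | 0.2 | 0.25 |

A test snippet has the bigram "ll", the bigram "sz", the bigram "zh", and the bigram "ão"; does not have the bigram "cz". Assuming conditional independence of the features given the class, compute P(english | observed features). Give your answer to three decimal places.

german: 0.95 × 0.4 × 0.15 × 0.85 × (1−0.75) × 0.2 = 0.0024225
english: 0.05 × 0.65 × 0.5 × 0.7 × (1−0.9) × 0.25 = 0.000284375
P(english | x) = 0.000284375 / 0.002706875 ≈ 0.105

0.105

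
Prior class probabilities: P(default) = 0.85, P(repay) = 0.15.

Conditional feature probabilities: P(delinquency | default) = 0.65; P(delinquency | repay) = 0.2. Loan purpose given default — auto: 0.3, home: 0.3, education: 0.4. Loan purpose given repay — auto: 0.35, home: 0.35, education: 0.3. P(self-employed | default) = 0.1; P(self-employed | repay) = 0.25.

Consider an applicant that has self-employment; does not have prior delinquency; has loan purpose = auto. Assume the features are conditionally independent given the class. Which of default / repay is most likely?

repay

default: 0.85 × (1−0.65) × 0.3 × 0.1 = 0.008925
repay: 0.15 × (1−0.2) × 0.35 × 0.25 = 0.0105
Highest score → repay.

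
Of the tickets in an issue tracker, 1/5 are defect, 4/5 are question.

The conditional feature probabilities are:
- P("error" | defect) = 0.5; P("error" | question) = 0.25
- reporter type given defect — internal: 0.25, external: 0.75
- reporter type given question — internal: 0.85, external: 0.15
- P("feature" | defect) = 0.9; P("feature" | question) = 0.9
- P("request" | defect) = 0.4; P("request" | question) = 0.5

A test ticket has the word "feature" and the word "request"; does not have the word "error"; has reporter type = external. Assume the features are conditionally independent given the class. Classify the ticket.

defect: 0.2 × (1−0.5) × 0.75 × 0.9 × 0.4 = 0.027
question: 0.8 × (1−0.25) × 0.15 × 0.9 × 0.5 = 0.0405
Highest score → question.

question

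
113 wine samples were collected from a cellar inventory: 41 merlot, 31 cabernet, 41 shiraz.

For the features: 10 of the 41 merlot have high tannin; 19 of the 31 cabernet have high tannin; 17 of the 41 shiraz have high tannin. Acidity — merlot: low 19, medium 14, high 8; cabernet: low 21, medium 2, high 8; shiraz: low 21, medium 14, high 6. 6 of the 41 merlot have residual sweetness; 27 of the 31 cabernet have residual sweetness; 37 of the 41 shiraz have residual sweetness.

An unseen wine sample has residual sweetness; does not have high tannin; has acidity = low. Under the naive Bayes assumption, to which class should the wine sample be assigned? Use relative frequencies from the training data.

shiraz

merlot: (41/113) × (31/41) × (19/41) × (6/41) ≈ 0.0186046
cabernet: (31/113) × (12/31) × (21/31) × (27/31) ≈ 0.062656
shiraz: (41/113) × (24/41) × (21/41) × (37/41) ≈ 0.0981717
Highest score → shiraz.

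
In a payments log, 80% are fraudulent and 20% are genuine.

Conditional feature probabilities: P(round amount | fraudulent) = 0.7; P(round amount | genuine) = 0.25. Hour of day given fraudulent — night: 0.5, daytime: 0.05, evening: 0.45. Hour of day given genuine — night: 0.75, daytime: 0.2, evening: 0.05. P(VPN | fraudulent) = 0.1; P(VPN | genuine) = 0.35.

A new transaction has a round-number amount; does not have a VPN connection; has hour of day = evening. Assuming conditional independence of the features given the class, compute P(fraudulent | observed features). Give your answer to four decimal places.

0.9929

fraudulent: 0.8 × 0.7 × 0.45 × (1−0.1) = 0.2268
genuine: 0.2 × 0.25 × 0.05 × (1−0.35) = 0.001625
P(fraudulent | x) = 0.2268 / 0.228425 ≈ 0.9929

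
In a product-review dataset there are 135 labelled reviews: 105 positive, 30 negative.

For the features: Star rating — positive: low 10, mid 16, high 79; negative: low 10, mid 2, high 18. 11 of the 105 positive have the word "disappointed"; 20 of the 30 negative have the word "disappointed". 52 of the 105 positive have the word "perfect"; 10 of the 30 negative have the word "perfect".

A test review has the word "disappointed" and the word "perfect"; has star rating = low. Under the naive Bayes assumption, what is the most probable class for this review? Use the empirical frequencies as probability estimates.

positive: (105/135) × (10/105) × (11/105) × (52/105) ≈ 0.00384312
negative: (30/135) × (10/30) × (20/30) × (10/30) ≈ 0.0164609
Highest score → negative.

negative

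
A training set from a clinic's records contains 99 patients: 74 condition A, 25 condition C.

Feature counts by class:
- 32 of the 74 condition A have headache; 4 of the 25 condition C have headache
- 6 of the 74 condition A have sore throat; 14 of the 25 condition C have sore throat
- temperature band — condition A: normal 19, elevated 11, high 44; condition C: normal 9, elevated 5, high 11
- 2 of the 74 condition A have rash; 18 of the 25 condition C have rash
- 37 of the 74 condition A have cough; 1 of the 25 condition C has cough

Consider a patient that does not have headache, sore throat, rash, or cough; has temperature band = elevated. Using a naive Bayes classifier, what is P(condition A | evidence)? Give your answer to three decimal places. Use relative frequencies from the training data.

condition A: (74/99) × (42/74) × (68/74) × (11/74) × (72/74) × (37/74) ≈ 0.0281918
condition C: (25/99) × (21/25) × (11/25) × (5/25) × (7/25) × (24/25) = 0.0050176
P(condition A | x) = 0.0281918 / 0.0332094 ≈ 0.849

0.849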